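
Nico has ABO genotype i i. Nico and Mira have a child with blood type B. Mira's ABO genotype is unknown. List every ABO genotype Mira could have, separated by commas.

For each candidate genotype of Mira, check whether crossing it with i i can produce every observed child phenotype.
  I^A I^A → possible child types {A} ✗
  I^A I^B → possible child types {A, B} ✓
  I^A i → possible child types {O, A} ✗
  I^B I^B → possible child types {B} ✓
  I^B i → possible child types {O, B} ✓
  i i → possible child types {O} ✗

I^A I^B, I^B I^B, I^B i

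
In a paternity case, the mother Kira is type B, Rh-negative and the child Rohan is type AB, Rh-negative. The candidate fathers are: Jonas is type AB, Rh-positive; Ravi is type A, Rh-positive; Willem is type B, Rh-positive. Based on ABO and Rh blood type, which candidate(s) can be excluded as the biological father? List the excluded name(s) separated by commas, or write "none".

Willem

A candidate is excluded only if no genotype consistent with his phenotype could produce a type AB, Rh-negative child with a type B, Rh-negative mother.
Willem (type B, Rh+): no genotype consistent with that phenotype can produce a type-AB Rh- child with a type-B mother.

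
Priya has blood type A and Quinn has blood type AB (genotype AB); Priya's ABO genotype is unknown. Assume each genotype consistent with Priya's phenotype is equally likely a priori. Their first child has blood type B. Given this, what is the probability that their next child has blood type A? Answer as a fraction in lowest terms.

Possible genotypes: Priya ∈ {AA, AO}; Quinn ∈ {AB}.
Weight each parental genotype pair by prior × P(type-B child):
  AO × AB: posterior weight 1; P(next child type A) = 1/2.
Weighted sum = 1/2.

1/2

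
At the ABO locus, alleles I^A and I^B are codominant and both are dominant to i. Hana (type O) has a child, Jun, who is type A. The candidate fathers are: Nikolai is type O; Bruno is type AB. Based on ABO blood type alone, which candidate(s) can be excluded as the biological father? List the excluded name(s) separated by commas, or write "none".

A candidate is excluded only if no genotype consistent with his phenotype could produce a type A child with a type O mother.
Nikolai (type O): no genotype consistent with that phenotype can produce a type-A child with a type-O mother.

Nikolai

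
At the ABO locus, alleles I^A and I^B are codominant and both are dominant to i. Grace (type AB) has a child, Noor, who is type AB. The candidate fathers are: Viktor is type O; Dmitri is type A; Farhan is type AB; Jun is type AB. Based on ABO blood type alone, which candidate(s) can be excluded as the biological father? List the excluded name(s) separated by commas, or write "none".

Viktor

A candidate is excluded only if no genotype consistent with his phenotype could produce a type AB child with a type AB mother.
Viktor (type O): no genotype consistent with that phenotype can produce a type-AB child with a type-AB mother.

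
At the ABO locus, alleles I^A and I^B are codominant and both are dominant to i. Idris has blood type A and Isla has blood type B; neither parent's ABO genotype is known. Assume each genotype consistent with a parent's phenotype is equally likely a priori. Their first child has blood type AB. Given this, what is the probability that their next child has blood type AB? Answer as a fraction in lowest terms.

25/36

Possible genotypes: Idris ∈ {I^A I^A, I^A i}; Isla ∈ {I^B I^B, I^B i}.
Weight each parental genotype pair by prior × P(type-AB child):
  I^A I^A × I^B I^B: posterior weight 4/9; P(next child type AB) = 1.
  I^A I^A × I^B i: posterior weight 2/9; P(next child type AB) = 1/2.
  I^A i × I^B I^B: posterior weight 2/9; P(next child type AB) = 1/2.
  I^A i × I^B i: posterior weight 1/9; P(next child type AB) = 1/4.
Weighted sum = 25/36.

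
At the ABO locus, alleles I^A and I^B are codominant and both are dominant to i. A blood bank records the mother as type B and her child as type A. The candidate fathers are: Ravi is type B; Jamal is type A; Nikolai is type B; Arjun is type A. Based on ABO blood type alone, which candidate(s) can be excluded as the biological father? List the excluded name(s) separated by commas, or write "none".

Ravi, Nikolai

A candidate is excluded only if no genotype consistent with his phenotype could produce a type A child with a type B mother.
Ravi (type B): no genotype consistent with that phenotype can produce a type-A child with a type-B mother.
Nikolai (type B): no genotype consistent with that phenotype can produce a type-A child with a type-B mother.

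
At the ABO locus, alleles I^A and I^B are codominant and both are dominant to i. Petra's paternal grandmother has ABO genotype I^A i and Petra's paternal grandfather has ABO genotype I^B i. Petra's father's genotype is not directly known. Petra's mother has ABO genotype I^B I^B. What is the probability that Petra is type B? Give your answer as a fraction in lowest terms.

3/4

Petra's father's ABO genotype from I^A i × I^B i: 1/4 I^A I^B, 1/4 I^A i, 1/4 I^B i, 1/4 i i.
Crossing each possibility with the mother I^B I^B and summing P(type B): 1/4·1/2 + 1/4·1/2 + 1/4·1 + 1/4·1 = 3/4.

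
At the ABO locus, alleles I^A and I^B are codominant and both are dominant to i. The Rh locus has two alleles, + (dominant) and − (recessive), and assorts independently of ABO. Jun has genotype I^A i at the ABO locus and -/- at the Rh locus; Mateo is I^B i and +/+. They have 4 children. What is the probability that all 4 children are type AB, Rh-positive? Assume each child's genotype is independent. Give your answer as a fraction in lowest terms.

1/256

ABO cross I^A i × I^B i → 1/4 O, 1/4 A, 1/4 B, 1/4 AB.
Rh cross -/- × +/+ → 1 Rh+; so P(type AB, Rh-positive) = 1/4 × 1 = 1/4 per child.
All 4 independent: (1/4)^4 = 1/256.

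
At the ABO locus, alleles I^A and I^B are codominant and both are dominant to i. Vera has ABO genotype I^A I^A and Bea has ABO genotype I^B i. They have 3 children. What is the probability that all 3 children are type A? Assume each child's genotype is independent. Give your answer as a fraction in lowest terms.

ABO cross I^A I^A × I^B i → 1/2 A, 1/2 AB.
So P(type A) = 1/2 per child.
All 3 independent: (1/2)^3 = 1/8.

1/8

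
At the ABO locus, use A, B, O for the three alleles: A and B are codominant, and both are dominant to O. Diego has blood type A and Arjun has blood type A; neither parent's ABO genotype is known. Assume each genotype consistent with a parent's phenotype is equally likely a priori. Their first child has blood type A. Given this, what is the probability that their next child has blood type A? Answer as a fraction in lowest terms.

19/20

Possible genotypes: Diego ∈ {AA, AO}; Arjun ∈ {AA, AO}.
Weight each parental genotype pair by prior × P(type-A child):
  AA × AA: posterior weight 4/15; P(next child type A) = 1.
  AA × AO: posterior weight 4/15; P(next child type A) = 1.
  AO × AA: posterior weight 4/15; P(next child type A) = 1.
  AO × AO: posterior weight 1/5; P(next child type A) = 3/4.
Weighted sum = 19/20.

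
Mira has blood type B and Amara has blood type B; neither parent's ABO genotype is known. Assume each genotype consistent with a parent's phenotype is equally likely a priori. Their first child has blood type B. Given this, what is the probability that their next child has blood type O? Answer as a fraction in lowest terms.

1/20

Possible genotypes: Mira ∈ {I^B I^B, I^B i}; Amara ∈ {I^B I^B, I^B i}.
Weight each parental genotype pair by prior × P(type-B child):
  I^B I^B × I^B I^B: posterior weight 4/15; P(next child type O) = 0.
  I^B I^B × I^B i: posterior weight 4/15; P(next child type O) = 0.
  I^B i × I^B I^B: posterior weight 4/15; P(next child type O) = 0.
  I^B i × I^B i: posterior weight 1/5; P(next child type O) = 1/4.
Weighted sum = 1/20.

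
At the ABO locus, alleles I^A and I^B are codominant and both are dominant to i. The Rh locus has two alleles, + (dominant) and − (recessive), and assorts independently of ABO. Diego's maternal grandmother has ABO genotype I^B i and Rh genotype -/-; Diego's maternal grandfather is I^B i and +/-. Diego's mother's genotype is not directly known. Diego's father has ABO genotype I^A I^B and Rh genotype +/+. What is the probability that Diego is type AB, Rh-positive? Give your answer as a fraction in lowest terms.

Diego's mother's ABO genotype from I^B i × I^B i: 1/4 I^B I^B, 1/2 I^B i, 1/4 i i.
Crossing each possibility with the father I^A I^B and summing P(type AB): 1/4·1/2 + 1/2·1/4 + 1/4·0 = 1/4.
Similarly for Rh via the mother's Rh distribution: P(Rh+) = 1.
Independent loci: 1/4 × 1 = 1/4.

1/4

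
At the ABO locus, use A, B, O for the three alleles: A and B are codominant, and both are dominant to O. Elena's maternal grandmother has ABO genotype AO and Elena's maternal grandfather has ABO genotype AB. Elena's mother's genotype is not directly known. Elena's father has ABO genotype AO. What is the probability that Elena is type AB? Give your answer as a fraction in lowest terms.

1/8

Elena's mother's ABO genotype from AO × AB: 1/4 AA, 1/4 AB, 1/4 AO, 1/4 BO.
Crossing each possibility with the father AO and summing P(type AB): 1/4·0 + 1/4·1/4 + 1/4·0 + 1/4·1/4 = 1/8.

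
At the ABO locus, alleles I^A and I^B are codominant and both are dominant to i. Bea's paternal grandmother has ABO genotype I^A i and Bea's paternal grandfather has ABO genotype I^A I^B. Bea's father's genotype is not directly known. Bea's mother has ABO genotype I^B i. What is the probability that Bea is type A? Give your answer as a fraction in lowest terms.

Bea's father's ABO genotype from I^A i × I^A I^B: 1/4 I^A I^A, 1/4 I^A I^B, 1/4 I^A i, 1/4 I^B i.
Crossing each possibility with the mother I^B i and summing P(type A): 1/4·1/2 + 1/4·1/4 + 1/4·1/4 + 1/4·0 = 1/4.

1/4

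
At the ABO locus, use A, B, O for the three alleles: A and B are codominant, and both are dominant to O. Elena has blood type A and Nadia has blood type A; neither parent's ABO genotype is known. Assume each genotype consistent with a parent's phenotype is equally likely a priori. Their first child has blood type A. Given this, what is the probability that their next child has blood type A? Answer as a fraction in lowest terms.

Possible genotypes: Elena ∈ {AA, AO}; Nadia ∈ {AA, AO}.
Weight each parental genotype pair by prior × P(type-A child):
  AA × AA: posterior weight 4/15; P(next child type A) = 1.
  AA × AO: posterior weight 4/15; P(next child type A) = 1.
  AO × AA: posterior weight 4/15; P(next child type A) = 1.
  AO × AO: posterior weight 1/5; P(next child type A) = 3/4.
Weighted sum = 19/20.

19/20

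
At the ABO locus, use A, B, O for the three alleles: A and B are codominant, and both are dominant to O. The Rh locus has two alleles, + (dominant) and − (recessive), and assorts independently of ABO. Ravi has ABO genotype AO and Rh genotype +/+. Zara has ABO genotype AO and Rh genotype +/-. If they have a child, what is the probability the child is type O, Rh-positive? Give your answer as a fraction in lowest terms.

ABO cross AO × AO → offspring phenotypes: 1/4 O, 3/4 A.
Rh cross +/+ × +/- → 1 Rh+.
Independent loci: P(type O, Rh-positive) = 1/4 × 1 = 1/4.

1/4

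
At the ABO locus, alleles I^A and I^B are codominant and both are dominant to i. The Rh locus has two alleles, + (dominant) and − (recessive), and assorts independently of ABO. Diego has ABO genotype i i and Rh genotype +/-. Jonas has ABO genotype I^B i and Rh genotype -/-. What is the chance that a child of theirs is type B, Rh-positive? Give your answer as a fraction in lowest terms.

1/4

ABO cross i i × I^B i → offspring phenotypes: 1/2 O, 1/2 B.
Rh cross +/- × -/- → 1/2 Rh+, 1/2 Rh-.
Independent loci: P(type B, Rh-positive) = 1/2 × 1/2 = 1/4.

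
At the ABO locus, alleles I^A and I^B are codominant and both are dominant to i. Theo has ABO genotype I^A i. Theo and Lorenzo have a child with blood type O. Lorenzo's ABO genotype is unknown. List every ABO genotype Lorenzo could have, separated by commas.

I^A i, I^B i, i i

For each candidate genotype of Lorenzo, check whether crossing it with I^A i can produce every observed child phenotype.
  I^A I^A → possible child types {A} ✗
  I^A I^B → possible child types {A, B, AB} ✗
  I^A i → possible child types {O, A} ✓
  I^B I^B → possible child types {B, AB} ✗
  I^B i → possible child types {O, A, B, AB} ✓
  i i → possible child types {O, A} ✓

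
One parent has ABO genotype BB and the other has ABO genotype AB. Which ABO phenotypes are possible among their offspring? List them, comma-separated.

B, AB

Gametes from BB × AB give offspring ABO genotypes AB, BB, i.e. phenotypes B, AB.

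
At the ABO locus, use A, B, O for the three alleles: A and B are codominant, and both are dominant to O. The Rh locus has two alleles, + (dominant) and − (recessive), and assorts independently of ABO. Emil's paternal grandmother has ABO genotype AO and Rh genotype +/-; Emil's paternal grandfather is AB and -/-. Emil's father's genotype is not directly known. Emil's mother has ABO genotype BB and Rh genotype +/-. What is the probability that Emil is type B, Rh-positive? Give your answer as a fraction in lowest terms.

Emil's father's ABO genotype from AO × AB: 1/4 AA, 1/4 AB, 1/4 AO, 1/4 BO.
Crossing each possibility with the mother BB and summing P(type B): 1/4·0 + 1/4·1/2 + 1/4·1/2 + 1/4·1 = 1/2.
Similarly for Rh via the father's Rh distribution: P(Rh+) = 5/8.
Independent loci: 1/2 × 5/8 = 5/16.

5/16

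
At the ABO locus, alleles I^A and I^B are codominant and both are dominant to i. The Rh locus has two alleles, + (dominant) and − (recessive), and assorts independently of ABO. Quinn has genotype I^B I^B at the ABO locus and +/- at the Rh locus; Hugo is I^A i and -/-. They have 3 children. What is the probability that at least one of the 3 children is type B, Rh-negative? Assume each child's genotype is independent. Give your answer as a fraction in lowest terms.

ABO cross I^B I^B × I^A i → 1/2 B, 1/2 AB.
Rh cross +/- × -/- → 1/2 Rh+, 1/2 Rh-; so P(type B, Rh-negative) = 1/2 × 1/2 = 1/4 per child.
P(none) = (3/4)^3 = 27/64; P(at least one) = 1 − 27/64 = 37/64.

37/64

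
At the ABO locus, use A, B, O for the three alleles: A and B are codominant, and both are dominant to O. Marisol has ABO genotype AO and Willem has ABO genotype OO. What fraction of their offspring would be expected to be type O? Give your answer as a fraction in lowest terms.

1/2

ABO cross AO × OO → offspring phenotypes: 1/2 O, 1/2 A.
So P(type O) = 1/2.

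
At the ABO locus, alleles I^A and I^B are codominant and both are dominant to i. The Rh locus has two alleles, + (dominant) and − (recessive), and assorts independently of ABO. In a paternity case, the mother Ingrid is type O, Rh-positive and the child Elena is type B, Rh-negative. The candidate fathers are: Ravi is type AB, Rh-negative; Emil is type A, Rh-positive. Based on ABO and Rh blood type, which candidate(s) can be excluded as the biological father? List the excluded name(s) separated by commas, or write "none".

A candidate is excluded only if no genotype consistent with his phenotype could produce a type B, Rh-negative child with a type O, Rh-positive mother.
Emil (type A, Rh+): no genotype consistent with that phenotype can produce a type-B Rh- child with a type-O mother.

Emil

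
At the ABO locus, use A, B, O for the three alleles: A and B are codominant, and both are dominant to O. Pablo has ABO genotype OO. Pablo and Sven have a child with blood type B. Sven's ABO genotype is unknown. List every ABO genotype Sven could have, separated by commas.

For each candidate genotype of Sven, check whether crossing it with OO can produce every observed child phenotype.
  AA → possible child types {A} ✗
  AB → possible child types {A, B} ✓
  AO → possible child types {O, A} ✗
  BB → possible child types {B} ✓
  BO → possible child types {O, B} ✓
  OO → possible child types {O} ✗

AB, BB, BO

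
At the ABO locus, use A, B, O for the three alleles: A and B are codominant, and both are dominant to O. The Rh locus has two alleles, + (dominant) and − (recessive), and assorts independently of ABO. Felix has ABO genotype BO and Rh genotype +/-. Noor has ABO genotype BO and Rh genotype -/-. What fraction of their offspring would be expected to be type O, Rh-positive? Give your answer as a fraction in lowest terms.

ABO cross BO × BO → offspring phenotypes: 1/4 O, 3/4 B.
Rh cross +/- × -/- → 1/2 Rh+, 1/2 Rh-.
Independent loci: P(type O, Rh-positive) = 1/4 × 1/2 = 1/8.

1/8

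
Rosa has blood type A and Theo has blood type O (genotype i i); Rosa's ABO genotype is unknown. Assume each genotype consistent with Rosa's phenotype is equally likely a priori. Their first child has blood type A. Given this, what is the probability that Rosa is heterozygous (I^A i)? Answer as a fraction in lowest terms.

Possible genotypes: Rosa ∈ {I^A I^A, I^A i}; Theo ∈ {i i}.
Weight each parental genotype pair by prior × P(type-A child):
  I^A I^A × i i: posterior weight 2/3.
  I^A i × i i: posterior weight 1/3.
Sum the posterior weight over pairs where Rosa is I^A i: 1/3.

1/3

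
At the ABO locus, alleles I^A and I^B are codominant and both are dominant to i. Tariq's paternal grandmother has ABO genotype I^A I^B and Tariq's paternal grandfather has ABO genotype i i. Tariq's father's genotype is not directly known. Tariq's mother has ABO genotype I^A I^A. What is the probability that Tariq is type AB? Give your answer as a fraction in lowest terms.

Tariq's father's ABO genotype from I^A I^B × i i: 1/2 I^A i, 1/2 I^B i.
Crossing each possibility with the mother I^A I^A and summing P(type AB): 1/2·0 + 1/2·1/2 = 1/4.

1/4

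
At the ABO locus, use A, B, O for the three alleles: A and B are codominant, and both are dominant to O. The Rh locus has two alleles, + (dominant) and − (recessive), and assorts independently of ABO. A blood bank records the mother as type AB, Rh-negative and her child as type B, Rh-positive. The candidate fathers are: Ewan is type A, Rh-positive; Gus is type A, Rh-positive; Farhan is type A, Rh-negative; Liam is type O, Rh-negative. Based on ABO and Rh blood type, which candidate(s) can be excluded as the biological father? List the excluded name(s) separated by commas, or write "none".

Farhan, Liam

A candidate is excluded only if no genotype consistent with his phenotype could produce a type B, Rh-positive child with a type AB, Rh-negative mother.
Farhan (type A, Rh-): no genotype consistent with that phenotype can produce a type-B Rh+ child with a type-AB mother.
Liam (type O, Rh-): no genotype consistent with that phenotype can produce a type-B Rh+ child with a type-AB mother.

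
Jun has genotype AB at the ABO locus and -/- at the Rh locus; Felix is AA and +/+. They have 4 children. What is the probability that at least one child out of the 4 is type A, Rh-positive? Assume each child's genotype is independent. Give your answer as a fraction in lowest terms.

15/16

ABO cross AB × AA → 1/2 A, 1/2 AB.
Rh cross -/- × +/+ → 1 Rh+; so P(type A, Rh-positive) = 1/2 × 1 = 1/2 per child.
P(none) = (1/2)^4 = 1/16; P(at least one) = 1 − 1/16 = 15/16.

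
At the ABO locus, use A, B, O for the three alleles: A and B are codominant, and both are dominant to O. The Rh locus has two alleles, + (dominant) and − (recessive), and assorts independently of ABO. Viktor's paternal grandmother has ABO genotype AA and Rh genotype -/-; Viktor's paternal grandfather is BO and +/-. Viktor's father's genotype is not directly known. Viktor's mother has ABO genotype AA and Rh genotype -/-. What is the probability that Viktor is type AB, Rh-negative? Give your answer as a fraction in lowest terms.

3/16

Viktor's father's ABO genotype from AA × BO: 1/2 AB, 1/2 AO.
Crossing each possibility with the mother AA and summing P(type AB): 1/2·1/2 + 1/2·0 = 1/4.
Similarly for Rh via the father's Rh distribution: P(Rh-) = 3/4.
Independent loci: 1/4 × 3/4 = 3/16.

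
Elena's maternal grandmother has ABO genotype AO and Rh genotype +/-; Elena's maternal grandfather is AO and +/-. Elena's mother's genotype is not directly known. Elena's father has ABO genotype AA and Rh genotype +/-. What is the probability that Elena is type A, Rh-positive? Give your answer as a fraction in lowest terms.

Elena's mother's ABO genotype from AO × AO: 1/4 AA, 1/2 AO, 1/4 OO.
Crossing each possibility with the father AA and summing P(type A): 1/4·1 + 1/2·1 + 1/4·1 = 1.
Similarly for Rh via the mother's Rh distribution: P(Rh+) = 3/4.
Independent loci: 1 × 3/4 = 3/4.

3/4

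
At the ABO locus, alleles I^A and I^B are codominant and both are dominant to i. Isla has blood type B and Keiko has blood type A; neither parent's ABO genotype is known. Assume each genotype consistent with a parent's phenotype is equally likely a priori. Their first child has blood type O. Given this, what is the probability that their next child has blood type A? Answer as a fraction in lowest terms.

1/4

Possible genotypes: Isla ∈ {I^B I^B, I^B i}; Keiko ∈ {I^A I^A, I^A i}.
Weight each parental genotype pair by prior × P(type-O child):
  I^B i × I^A i: posterior weight 1; P(next child type A) = 1/4.
Weighted sum = 1/4.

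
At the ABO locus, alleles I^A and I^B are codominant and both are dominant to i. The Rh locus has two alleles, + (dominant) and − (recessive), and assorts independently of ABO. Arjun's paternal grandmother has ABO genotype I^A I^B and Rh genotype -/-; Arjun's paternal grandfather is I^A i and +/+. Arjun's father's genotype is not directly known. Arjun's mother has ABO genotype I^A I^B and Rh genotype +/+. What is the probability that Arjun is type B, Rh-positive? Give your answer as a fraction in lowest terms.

1/4

Arjun's father's ABO genotype from I^A I^B × I^A i: 1/4 I^A I^A, 1/4 I^A I^B, 1/4 I^A i, 1/4 I^B i.
Crossing each possibility with the mother I^A I^B and summing P(type B): 1/4·0 + 1/4·1/4 + 1/4·1/4 + 1/4·1/2 = 1/4.
Similarly for Rh via the father's Rh distribution: P(Rh+) = 1.
Independent loci: 1/4 × 1 = 1/4.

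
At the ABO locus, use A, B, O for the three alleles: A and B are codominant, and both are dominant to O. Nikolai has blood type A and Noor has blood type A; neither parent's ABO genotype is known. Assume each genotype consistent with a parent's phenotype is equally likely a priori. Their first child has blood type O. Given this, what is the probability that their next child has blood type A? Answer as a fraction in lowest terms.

Possible genotypes: Nikolai ∈ {AA, AO}; Noor ∈ {AA, AO}.
Weight each parental genotype pair by prior × P(type-O child):
  AO × AO: posterior weight 1; P(next child type A) = 3/4.
Weighted sum = 3/4.

3/4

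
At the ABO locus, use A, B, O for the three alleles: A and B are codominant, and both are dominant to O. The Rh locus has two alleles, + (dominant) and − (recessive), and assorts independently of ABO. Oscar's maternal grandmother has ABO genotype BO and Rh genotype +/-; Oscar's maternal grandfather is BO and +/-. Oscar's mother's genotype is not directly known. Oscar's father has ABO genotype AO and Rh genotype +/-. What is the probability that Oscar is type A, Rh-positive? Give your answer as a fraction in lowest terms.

Oscar's mother's ABO genotype from BO × BO: 1/4 BB, 1/2 BO, 1/4 OO.
Crossing each possibility with the father AO and summing P(type A): 1/4·0 + 1/2·1/4 + 1/4·1/2 = 1/4.
Similarly for Rh via the mother's Rh distribution: P(Rh+) = 3/4.
Independent loci: 1/4 × 3/4 = 3/16.

3/16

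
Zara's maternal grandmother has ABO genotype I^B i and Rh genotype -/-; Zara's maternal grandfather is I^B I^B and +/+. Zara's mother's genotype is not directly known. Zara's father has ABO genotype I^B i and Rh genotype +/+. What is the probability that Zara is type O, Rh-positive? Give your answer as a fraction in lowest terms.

Zara's mother's ABO genotype from I^B i × I^B I^B: 1/2 I^B I^B, 1/2 I^B i.
Crossing each possibility with the father I^B i and summing P(type O): 1/2·0 + 1/2·1/4 = 1/8.
Similarly for Rh via the mother's Rh distribution: P(Rh+) = 1.
Independent loci: 1/8 × 1 = 1/8.

1/8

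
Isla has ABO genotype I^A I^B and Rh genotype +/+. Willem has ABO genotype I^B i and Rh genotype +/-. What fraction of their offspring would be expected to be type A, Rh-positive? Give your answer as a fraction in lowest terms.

ABO cross I^A I^B × I^B i → offspring phenotypes: 1/4 A, 1/2 B, 1/4 AB.
Rh cross +/+ × +/- → 1 Rh+.
Independent loci: P(type A, Rh-positive) = 1/4 × 1 = 1/4.

1/4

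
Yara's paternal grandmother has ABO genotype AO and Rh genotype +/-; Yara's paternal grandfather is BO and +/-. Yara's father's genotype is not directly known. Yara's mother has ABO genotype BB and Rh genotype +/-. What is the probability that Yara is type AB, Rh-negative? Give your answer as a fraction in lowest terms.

1/16

Yara's father's ABO genotype from AO × BO: 1/4 AB, 1/4 AO, 1/4 BO, 1/4 OO.
Crossing each possibility with the mother BB and summing P(type AB): 1/4·1/2 + 1/4·1/2 + 1/4·0 + 1/4·0 = 1/4.
Similarly for Rh via the father's Rh distribution: P(Rh-) = 1/4.
Independent loci: 1/4 × 1/4 = 1/16.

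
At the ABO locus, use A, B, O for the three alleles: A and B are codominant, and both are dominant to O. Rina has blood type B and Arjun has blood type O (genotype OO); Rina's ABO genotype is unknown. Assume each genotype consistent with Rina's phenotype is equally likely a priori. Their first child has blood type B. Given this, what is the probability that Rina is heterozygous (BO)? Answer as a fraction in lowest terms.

1/3

Possible genotypes: Rina ∈ {BB, BO}; Arjun ∈ {OO}.
Weight each parental genotype pair by prior × P(type-B child):
  BB × OO: posterior weight 2/3.
  BO × OO: posterior weight 1/3.
Sum the posterior weight over pairs where Rina is BO: 1/3.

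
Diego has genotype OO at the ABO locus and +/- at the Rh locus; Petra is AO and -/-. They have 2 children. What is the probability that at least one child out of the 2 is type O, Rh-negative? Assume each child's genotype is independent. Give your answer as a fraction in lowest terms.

7/16

ABO cross OO × AO → 1/2 O, 1/2 A.
Rh cross +/- × -/- → 1/2 Rh+, 1/2 Rh-; so P(type O, Rh-negative) = 1/2 × 1/2 = 1/4 per child.
P(none) = (3/4)^2 = 9/16; P(at least one) = 1 − 9/16 = 7/16.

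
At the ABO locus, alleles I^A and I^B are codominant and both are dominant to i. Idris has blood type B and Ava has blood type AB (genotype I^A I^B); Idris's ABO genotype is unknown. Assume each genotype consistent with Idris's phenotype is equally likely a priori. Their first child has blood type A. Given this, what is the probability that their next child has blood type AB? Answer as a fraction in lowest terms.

Possible genotypes: Idris ∈ {I^B I^B, I^B i}; Ava ∈ {I^A I^B}.
Weight each parental genotype pair by prior × P(type-A child):
  I^B i × I^A I^B: posterior weight 1; P(next child type AB) = 1/4.
Weighted sum = 1/4.

1/4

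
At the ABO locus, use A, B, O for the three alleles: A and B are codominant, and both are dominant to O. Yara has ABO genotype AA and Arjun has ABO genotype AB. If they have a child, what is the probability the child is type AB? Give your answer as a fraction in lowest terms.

ABO cross AA × AB → offspring phenotypes: 1/2 A, 1/2 AB.
So P(type AB) = 1/2.

1/2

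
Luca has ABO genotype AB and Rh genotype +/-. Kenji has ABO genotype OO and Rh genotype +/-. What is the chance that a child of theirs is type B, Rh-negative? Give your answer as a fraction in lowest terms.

ABO cross AB × OO → offspring phenotypes: 1/2 A, 1/2 B.
Rh cross +/- × +/- → 3/4 Rh+, 1/4 Rh-.
Independent loci: P(type B, Rh-negative) = 1/2 × 1/4 = 1/8.

1/8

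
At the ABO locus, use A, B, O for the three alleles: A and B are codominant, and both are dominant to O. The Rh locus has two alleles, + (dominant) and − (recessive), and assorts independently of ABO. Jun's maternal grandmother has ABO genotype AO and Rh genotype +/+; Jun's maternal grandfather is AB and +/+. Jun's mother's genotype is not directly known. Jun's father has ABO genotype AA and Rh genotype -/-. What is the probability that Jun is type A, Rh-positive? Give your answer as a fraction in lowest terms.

Jun's mother's ABO genotype from AO × AB: 1/4 AA, 1/4 AB, 1/4 AO, 1/4 BO.
Crossing each possibility with the father AA and summing P(type A): 1/4·1 + 1/4·1/2 + 1/4·1 + 1/4·1/2 = 3/4.
Similarly for Rh via the mother's Rh distribution: P(Rh+) = 1.
Independent loci: 3/4 × 1 = 3/4.

3/4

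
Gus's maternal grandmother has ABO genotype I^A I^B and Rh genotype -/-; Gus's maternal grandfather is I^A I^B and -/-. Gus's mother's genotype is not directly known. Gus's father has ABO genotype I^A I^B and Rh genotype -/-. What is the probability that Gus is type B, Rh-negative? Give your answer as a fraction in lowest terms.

Gus's mother's ABO genotype from I^A I^B × I^A I^B: 1/4 I^A I^A, 1/2 I^A I^B, 1/4 I^B I^B.
Crossing each possibility with the father I^A I^B and summing P(type B): 1/4·0 + 1/2·1/4 + 1/4·1/2 = 1/4.
Similarly for Rh via the mother's Rh distribution: P(Rh-) = 1.
Independent loci: 1/4 × 1 = 1/4.

1/4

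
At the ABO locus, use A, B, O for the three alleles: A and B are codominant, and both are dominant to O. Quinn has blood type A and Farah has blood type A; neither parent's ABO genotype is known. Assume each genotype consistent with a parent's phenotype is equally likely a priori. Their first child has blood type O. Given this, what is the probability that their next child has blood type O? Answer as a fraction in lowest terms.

Possible genotypes: Quinn ∈ {AA, AO}; Farah ∈ {AA, AO}.
Weight each parental genotype pair by prior × P(type-O child):
  AO × AO: posterior weight 1; P(next child type O) = 1/4.
Weighted sum = 1/4.

1/4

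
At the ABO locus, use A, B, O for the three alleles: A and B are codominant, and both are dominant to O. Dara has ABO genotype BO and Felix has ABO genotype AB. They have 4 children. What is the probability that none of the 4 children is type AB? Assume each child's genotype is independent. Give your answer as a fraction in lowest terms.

81/256

ABO cross BO × AB → 1/4 A, 1/2 B, 1/4 AB.
So P(type AB) = 1/4 per child.
P(not type AB) = 3/4 for one child; (3/4)^4 = 81/256.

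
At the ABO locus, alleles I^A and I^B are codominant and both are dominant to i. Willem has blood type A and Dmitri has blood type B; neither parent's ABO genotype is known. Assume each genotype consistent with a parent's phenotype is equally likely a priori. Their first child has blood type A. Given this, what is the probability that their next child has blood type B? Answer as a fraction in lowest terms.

Possible genotypes: Willem ∈ {I^A I^A, I^A i}; Dmitri ∈ {I^B I^B, I^B i}.
Weight each parental genotype pair by prior × P(type-A child):
  I^A I^A × I^B i: posterior weight 2/3; P(next child type B) = 0.
  I^A i × I^B i: posterior weight 1/3; P(next child type B) = 1/4.
Weighted sum = 1/12.

1/12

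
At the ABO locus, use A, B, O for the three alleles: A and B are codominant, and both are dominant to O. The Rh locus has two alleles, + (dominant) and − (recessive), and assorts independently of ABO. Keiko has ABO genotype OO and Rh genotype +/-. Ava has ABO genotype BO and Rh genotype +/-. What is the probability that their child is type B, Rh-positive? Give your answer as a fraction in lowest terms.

ABO cross OO × BO → offspring phenotypes: 1/2 O, 1/2 B.
Rh cross +/- × +/- → 3/4 Rh+, 1/4 Rh-.
Independent loci: P(type B, Rh-positive) = 1/2 × 3/4 = 3/8.

3/8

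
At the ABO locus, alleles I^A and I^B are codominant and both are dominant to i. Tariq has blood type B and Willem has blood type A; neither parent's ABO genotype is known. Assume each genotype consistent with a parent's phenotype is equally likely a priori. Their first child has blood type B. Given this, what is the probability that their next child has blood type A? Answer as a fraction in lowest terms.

1/12

Possible genotypes: Tariq ∈ {I^B I^B, I^B i}; Willem ∈ {I^A I^A, I^A i}.
Weight each parental genotype pair by prior × P(type-B child):
  I^B I^B × I^A i: posterior weight 2/3; P(next child type A) = 0.
  I^B i × I^A i: posterior weight 1/3; P(next child type A) = 1/4.
Weighted sum = 1/12.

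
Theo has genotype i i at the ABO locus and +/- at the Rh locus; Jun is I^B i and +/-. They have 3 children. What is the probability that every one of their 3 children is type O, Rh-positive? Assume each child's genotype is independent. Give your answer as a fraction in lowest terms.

ABO cross i i × I^B i → 1/2 O, 1/2 B.
Rh cross +/- × +/- → 3/4 Rh+, 1/4 Rh-; so P(type O, Rh-positive) = 1/2 × 3/4 = 3/8 per child.
All 3 independent: (3/8)^3 = 27/512.

27/512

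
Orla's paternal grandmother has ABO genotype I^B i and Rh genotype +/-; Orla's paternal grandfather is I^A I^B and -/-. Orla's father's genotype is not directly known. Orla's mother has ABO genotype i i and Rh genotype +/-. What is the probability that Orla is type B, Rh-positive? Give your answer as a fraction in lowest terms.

5/16

Orla's father's ABO genotype from I^B i × I^A I^B: 1/4 I^A I^B, 1/4 I^A i, 1/4 I^B I^B, 1/4 I^B i.
Crossing each possibility with the mother i i and summing P(type B): 1/4·1/2 + 1/4·0 + 1/4·1 + 1/4·1/2 = 1/2.
Similarly for Rh via the father's Rh distribution: P(Rh+) = 5/8.
Independent loci: 1/2 × 5/8 = 5/16.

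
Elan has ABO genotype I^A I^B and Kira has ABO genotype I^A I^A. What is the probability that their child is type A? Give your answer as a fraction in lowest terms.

1/2

ABO cross I^A I^B × I^A I^A → offspring phenotypes: 1/2 A, 1/2 AB.
So P(type A) = 1/2.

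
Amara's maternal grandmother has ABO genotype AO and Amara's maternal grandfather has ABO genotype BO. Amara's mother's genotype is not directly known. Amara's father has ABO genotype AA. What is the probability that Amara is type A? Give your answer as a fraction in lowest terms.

3/4

Amara's mother's ABO genotype from AO × BO: 1/4 AB, 1/4 AO, 1/4 BO, 1/4 OO.
Crossing each possibility with the father AA and summing P(type A): 1/4·1/2 + 1/4·1 + 1/4·1/2 + 1/4·1 = 3/4.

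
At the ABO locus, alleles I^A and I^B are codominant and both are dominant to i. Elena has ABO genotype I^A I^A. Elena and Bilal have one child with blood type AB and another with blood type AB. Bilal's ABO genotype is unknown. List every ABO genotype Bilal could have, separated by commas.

For each candidate genotype of Bilal, check whether crossing it with I^A I^A can produce every observed child phenotype.
  I^A I^A → possible child types {A} ✗
  I^A I^B → possible child types {A, AB} ✓
  I^A i → possible child types {A} ✗
  I^B I^B → possible child types {AB} ✓
  I^B i → possible child types {A, AB} ✓
  i i → possible child types {A} ✗

I^A I^B, I^B I^B, I^B i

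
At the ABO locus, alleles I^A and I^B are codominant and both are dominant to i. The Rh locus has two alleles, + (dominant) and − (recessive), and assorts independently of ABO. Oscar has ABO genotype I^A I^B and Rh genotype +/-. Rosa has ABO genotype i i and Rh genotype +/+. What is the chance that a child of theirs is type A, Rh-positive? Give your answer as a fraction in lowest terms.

1/2

ABO cross I^A I^B × i i → offspring phenotypes: 1/2 A, 1/2 B.
Rh cross +/- × +/+ → 1 Rh+.
Independent loci: P(type A, Rh-positive) = 1/2 × 1 = 1/2.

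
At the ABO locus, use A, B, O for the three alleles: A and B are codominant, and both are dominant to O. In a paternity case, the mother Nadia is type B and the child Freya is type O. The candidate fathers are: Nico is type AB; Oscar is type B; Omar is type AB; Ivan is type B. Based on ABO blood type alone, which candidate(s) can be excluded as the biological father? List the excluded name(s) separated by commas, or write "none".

Nico, Omar

A candidate is excluded only if no genotype consistent with his phenotype could produce a type O child with a type B mother.
Nico (type AB): no genotype consistent with that phenotype can produce a type-O child with a type-B mother.
Omar (type AB): no genotype consistent with that phenotype can produce a type-O child with a type-B mother.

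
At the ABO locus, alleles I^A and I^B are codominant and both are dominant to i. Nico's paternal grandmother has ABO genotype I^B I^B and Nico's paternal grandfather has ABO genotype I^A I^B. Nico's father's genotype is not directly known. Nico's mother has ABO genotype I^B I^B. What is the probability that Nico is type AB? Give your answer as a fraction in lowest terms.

Nico's father's ABO genotype from I^B I^B × I^A I^B: 1/2 I^A I^B, 1/2 I^B I^B.
Crossing each possibility with the mother I^B I^B and summing P(type AB): 1/2·1/2 + 1/2·0 = 1/4.

1/4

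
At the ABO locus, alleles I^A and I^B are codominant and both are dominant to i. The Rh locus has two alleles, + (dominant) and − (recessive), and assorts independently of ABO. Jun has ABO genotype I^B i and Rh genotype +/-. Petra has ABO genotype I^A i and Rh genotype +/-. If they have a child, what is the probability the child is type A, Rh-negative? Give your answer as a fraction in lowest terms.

1/16

ABO cross I^B i × I^A i → offspring phenotypes: 1/4 O, 1/4 A, 1/4 B, 1/4 AB.
Rh cross +/- × +/- → 3/4 Rh+, 1/4 Rh-.
Independent loci: P(type A, Rh-negative) = 1/4 × 1/4 = 1/16.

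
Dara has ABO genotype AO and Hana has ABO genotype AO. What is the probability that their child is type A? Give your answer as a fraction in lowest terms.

ABO cross AO × AO → offspring phenotypes: 1/4 O, 3/4 A.
So P(type A) = 3/4.

3/4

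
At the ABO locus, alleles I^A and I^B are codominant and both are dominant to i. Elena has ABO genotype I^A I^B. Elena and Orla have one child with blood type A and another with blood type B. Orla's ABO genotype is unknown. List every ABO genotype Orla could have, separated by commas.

I^A I^B, I^A i, I^B i, i i

For each candidate genotype of Orla, check whether crossing it with I^A I^B can produce every observed child phenotype.
  I^A I^A → possible child types {A, AB} ✗
  I^A I^B → possible child types {A, B, AB} ✓
  I^A i → possible child types {A, B, AB} ✓
  I^B I^B → possible child types {B, AB} ✗
  I^B i → possible child types {A, B, AB} ✓
  i i → possible child types {A, B} ✓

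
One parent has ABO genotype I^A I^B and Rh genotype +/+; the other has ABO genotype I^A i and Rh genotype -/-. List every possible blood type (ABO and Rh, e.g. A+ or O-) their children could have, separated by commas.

A+, B+, AB+

Gametes from I^A I^B × I^A i give offspring ABO genotypes I^A I^A, I^A I^B, I^A i, I^B i, i.e. phenotypes A, B, AB.
Rh cross +/+ × -/- → phenotypes Rh+.
Combining independently: A+, B+, AB+.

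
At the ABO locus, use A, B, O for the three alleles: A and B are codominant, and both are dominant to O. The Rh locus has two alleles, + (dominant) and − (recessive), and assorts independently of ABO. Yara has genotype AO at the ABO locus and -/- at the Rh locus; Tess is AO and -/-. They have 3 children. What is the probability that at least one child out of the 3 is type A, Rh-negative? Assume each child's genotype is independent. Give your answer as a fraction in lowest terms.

ABO cross AO × AO → 1/4 O, 3/4 A.
Rh cross -/- × -/- → 1 Rh-; so P(type A, Rh-negative) = 3/4 × 1 = 3/4 per child.
P(none) = (1/4)^3 = 1/64; P(at least one) = 1 − 1/64 = 63/64.

63/64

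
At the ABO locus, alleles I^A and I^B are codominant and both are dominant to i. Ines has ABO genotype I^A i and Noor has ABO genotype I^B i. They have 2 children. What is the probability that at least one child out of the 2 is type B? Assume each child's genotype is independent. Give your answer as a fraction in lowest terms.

7/16

ABO cross I^A i × I^B i → 1/4 O, 1/4 A, 1/4 B, 1/4 AB.
So P(type B) = 1/4 per child.
P(none) = (3/4)^2 = 9/16; P(at least one) = 1 − 9/16 = 7/16.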